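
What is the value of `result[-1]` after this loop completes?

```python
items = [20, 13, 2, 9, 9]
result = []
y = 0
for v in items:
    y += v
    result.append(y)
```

Cumulative sum ends at 53
`result` takes the values: [] → [20] → [20, 33] → [20, 33, 35] → [20, 33, 35, 44] → [20, 33, 35, 44, 53]
So `result[-1]` = 53

Answer: 53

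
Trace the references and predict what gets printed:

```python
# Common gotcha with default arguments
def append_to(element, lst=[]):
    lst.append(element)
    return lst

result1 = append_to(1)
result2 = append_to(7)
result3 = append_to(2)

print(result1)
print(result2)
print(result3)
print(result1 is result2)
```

Key concept: mutable default argument gotcha.
Step by step:
`result1 = append_to(1)` → result1 = [1]
`result2 = append_to(7)` → result1 = [1, 7] (same object as result2); result2 = [1, 7] (same object as result1)
`result3 = append_to(2)` → result1 = [1, 7, 2] (same object as result2, result3); result2 = [1, 7, 2] (same object as result1, result3); result3 = [1, 7, 2] (same object as result1, result2)
`print(result1)` → prints [1, 7, 2]
`print(result2)` → prints [1, 7, 2]
`print(result3)` → prints [1, 7, 2]
`print(result1 is result2)` → prints True

Answer:
[1, 7, 2]
[1, 7, 2]
[1, 7, 2]
True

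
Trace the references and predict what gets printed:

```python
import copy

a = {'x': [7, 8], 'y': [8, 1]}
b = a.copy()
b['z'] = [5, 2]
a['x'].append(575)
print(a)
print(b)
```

Key concept: shallow copy of dict with mutable values.
Step by step:
`a = {'x': [7, 8], 'y': [8, 1]}` → a = {'x': [7, 8], 'y': [8, 1]}
`b = a.copy()` → b = {'x': [7, 8], 'y': [8, 1]}
`b['z'] = [5, 2]` → b = {'x': [7, 8], 'y': [8, 1], 'z': [5, 2]}
`a['x'].append(575)` → a = {'x': [7, 8, 575], 'y': [8, 1]}; b = {'x': [7, 8, 575], 'y': [8, 1], 'z': [5, 2]}
`print(a)` → prints {'x': [7, 8, 575], 'y': [8, 1]}
`print(b)` → prints {'x': [7, 8, 575], 'y': [8, 1], 'z': [5, 2]}

Answer:
{'x': [7, 8, 575], 'y': [8, 1]}
{'x': [7, 8, 575], 'y': [8, 1], 'z': [5, 2]}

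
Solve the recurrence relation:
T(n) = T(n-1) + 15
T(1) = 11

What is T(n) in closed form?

Unrolling: T(n) = T(1) + 15·(n-1) = 11 + 15(n-1) = 15n - 4.

Answer: T(n) = 15n - 4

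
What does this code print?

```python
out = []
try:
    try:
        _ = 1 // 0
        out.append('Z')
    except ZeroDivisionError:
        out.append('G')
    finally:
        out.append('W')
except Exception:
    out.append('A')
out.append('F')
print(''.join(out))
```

Execution trace: 'G' (inner except ZeroDivisionError) → 'W' (inner finally) → 'F' (after the try/except). Output: GWF

Answer: GWF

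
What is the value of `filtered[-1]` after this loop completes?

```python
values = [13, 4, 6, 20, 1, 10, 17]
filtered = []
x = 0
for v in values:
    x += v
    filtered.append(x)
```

Cumulative sum ends at 71
`filtered` takes the values: [] → [13] → [13, 17] → [13, 17, 23] → [13, 17, 23, 43] → [13, 17, 23, 43, 44] → [13, 17, 23, 43, 44, 54] → [13, 17, 23, 43, 44, 54, 71]
So `filtered[-1]` = 71

Answer: 71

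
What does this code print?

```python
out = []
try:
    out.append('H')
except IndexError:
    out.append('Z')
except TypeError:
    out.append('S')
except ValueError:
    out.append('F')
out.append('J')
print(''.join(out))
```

Execution trace: 'H' (try body, no exception) → 'J' (after the try/except). Output: HJ

Answer: HJ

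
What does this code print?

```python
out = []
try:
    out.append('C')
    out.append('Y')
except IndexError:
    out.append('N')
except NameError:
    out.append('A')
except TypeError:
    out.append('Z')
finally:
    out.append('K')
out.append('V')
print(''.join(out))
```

Execution trace: 'C' (try body) → 'Y' (try body, no exception) → 'K' (finally) → 'V' (after the try/except). Output: CYKV

Answer: CYKV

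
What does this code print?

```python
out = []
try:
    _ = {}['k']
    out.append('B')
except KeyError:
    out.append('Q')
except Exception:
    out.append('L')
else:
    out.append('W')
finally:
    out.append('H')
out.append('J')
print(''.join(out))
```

Execution trace: 'Q' (except KeyError) → 'H' (finally) → 'J' (after the try/except). Output: QHJ

Answer: QHJ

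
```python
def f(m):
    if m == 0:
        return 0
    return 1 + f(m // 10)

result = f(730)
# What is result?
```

Count of digits of 730: 3

Answer: 3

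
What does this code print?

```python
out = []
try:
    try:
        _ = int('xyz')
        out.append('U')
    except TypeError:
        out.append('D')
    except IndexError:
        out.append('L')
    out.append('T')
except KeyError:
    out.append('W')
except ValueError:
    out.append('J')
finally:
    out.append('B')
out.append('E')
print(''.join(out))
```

Execution trace: 'J' (except ValueError) → 'B' (finally) → 'E' (after the try/except). Output: JBE

Answer: JBE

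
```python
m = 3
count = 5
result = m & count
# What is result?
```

Trace:
`m = 3` → m = 3
`count = 5` → count = 5
`result = m & count` → result = 1
So result = 1

Answer: 1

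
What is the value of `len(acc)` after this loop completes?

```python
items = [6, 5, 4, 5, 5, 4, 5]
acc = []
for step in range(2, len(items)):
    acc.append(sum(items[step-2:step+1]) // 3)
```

Number of 3-element averages
`acc` takes the values: [] → [5] → [5, 4] → [5, 4, 4] → [5, 4, 4, 4] → [5, 4, 4, 4, 4]
So `len(acc)` = 5

Answer: 5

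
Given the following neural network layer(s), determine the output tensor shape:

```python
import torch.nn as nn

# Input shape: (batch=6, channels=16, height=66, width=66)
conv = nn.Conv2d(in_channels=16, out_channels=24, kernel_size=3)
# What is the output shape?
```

Input: (6, 16, 66, 66) -> Output: (6, 24, 64, 64)

Answer: (6, 24, 64, 64)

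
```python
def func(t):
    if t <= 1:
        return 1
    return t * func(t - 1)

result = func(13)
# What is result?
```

func(13) = 13 * 12 * 11 * 10 * 9 * 8 * 7 * 6 * 5 * 4 * 3 * 2 * 1 = 6227020800

Answer: 6227020800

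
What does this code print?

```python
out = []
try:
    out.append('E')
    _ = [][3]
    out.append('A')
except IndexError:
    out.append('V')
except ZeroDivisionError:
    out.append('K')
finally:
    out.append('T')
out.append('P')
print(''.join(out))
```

Execution trace: 'E' (try body) → 'V' (except IndexError) → 'T' (finally) → 'P' (after the try/except). Output: EVTP

Answer: EVTP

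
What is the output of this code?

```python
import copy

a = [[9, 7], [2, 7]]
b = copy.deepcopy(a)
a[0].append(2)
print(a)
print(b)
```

Key concept: deep copy is fully independent.
Step by step:
`a = [[9, 7], [2, 7]]` → a = [[9, 7], [2, 7]]
`b = copy.deepcopy(a)` → b = [[9, 7], [2, 7]]
`a[0].append(2)` → a = [[9, 7, 2], [2, 7]]
`print(a)` → prints [[9, 7, 2], [2, 7]]
`print(b)` → prints [[9, 7], [2, 7]]

Answer:
[[9, 7, 2], [2, 7]]
[[9, 7], [2, 7]]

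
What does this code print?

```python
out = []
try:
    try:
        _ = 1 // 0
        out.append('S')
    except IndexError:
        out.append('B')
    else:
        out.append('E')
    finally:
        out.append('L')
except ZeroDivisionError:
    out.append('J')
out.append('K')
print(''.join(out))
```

Execution trace: 'L' (finally) → 'J' (outer except ZeroDivisionError) → 'K' (after the try/except). Output: LJK

Answer: LJK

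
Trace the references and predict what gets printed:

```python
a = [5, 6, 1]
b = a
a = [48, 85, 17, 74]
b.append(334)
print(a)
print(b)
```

Key concept: rebinding vs mutation: a is rebound to a new list, b still points at the original.
Step by step:
`a = [5, 6, 1]` → a = [5, 6, 1]
`b = a` → b = [5, 6, 1] (same object as a)
`a = [48, 85, 17, 74]` → a = [48, 85, 17, 74]
`b.append(334)` → b = [5, 6, 1, 334]
`print(a)` → prints [48, 85, 17, 74]
`print(b)` → prints [5, 6, 1, 334]

Answer:
[48, 85, 17, 74]
[5, 6, 1, 334]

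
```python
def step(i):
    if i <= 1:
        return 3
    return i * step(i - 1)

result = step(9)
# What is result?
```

step(9) = 9 * 8 * 7 * 6 * 5 * 4 * 3 * 2 * 3 = 1088640

Answer: 1088640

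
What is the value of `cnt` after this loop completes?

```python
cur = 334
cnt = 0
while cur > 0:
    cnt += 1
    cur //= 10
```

Count digits by repeated division by 10
`cnt` takes the values: 0 → 1 → 2 → 3

Answer: 3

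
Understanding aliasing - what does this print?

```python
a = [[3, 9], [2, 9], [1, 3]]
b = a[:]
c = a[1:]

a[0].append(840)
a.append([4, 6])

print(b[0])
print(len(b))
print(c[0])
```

Key concept: slice with nested mutation.
Step by step:
`a = [[3, 9], [2, 9], [1, 3]]` → a = [[3, 9], [2, 9], [1, 3]]
`b = a[:]` → b = [[3, 9], [2, 9], [1, 3]]
`c = a[1:]` → c = [[2, 9], [1, 3]]
`a[0].append(840)` → a = [[3, 9, 840], [2, 9], [1, 3]]; b = [[3, 9, 840], [2, 9], [1, 3]]
`a.append([4, 6])` → a = [[3, 9, 840], [2, 9], [1, 3], [4, 6]]
`print(b[0])` → prints [3, 9, 840]
`print(len(b))` → prints 3
`print(c[0])` → prints [2, 9]

Answer:
[3, 9, 840]
3
[2, 9]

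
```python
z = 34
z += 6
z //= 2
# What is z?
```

Trace:
`z = 34` → z = 34
`z += 6` → z = 40
`z //= 2` → z = 20
So z = 20

Answer: 20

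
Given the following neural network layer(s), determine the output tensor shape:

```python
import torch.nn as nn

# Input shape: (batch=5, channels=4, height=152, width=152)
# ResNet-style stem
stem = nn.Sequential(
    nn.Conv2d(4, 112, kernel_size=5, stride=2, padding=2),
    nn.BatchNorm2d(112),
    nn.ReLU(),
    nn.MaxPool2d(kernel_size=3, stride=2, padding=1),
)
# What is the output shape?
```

Input: (5, 4, 152, 152) -> after Conv2d 5x5 stride=2: (5, 112, 76, 76) -> Output: (5, 112, 38, 38)

Answer: (5, 112, 38, 38)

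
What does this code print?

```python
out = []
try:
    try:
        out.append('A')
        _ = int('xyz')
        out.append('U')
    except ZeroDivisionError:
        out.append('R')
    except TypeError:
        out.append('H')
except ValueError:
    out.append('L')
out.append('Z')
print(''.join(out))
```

Execution trace: 'A' (try body) → 'L' (outer except ValueError) → 'Z' (after the try/except). Output: ALZ

Answer: ALZ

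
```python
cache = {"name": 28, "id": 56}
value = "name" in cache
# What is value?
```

Trace:
`cache = {"name": 28, "id": 56}` → cache = {'name': 28, 'id': 56}
`value = "name" in cache` → value = True
So value = True

Answer: True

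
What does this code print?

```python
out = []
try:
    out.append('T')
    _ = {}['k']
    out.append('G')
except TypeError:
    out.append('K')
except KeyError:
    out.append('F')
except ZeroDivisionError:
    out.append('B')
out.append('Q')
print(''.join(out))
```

Execution trace: 'T' (try body) → 'F' (except KeyError) → 'Q' (after the try/except). Output: TFQ

Answer: TFQ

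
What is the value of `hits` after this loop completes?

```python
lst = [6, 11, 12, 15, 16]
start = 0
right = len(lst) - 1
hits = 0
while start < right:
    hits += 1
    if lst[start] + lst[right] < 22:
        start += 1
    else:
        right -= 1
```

Steps to find pair summing to 22
`hits` takes the values: 0 → 1 → 2 → 3 → 4

Answer: 4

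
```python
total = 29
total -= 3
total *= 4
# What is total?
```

Trace:
`total = 29` → total = 29
`total -= 3` → total = 26
`total *= 4` → total = 104
So total = 104

Answer: 104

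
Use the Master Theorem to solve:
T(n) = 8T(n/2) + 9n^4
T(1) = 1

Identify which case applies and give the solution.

a=8, b=2, f(n)=9n^4. log_2(8) = 3. Since c=4 > 3 and the regularity condition holds (8(n/2)^4 = (8/2^4)n^4 with 8/2^4 < 1), Case 3 applies: T(n) = Θ(f(n)) = O(n^4).

Answer: O(n^4) - Case 3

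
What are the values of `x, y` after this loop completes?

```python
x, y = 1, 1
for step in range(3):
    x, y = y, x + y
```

Fibonacci: after 3 iterations
`x, y` takes the values: (1, 1) → (1, 2) → (2, 3) → (3, 5)

Answer: 3, 5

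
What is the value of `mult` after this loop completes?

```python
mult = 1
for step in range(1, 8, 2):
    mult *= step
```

Product of 1, 3, 5, ... up to 7
`mult` takes the values: 1 → 3 → 15 → 105

Answer: 105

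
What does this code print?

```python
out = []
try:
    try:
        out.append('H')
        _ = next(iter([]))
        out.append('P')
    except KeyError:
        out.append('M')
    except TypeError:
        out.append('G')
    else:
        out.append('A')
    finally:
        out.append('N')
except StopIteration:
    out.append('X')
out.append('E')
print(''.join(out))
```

Execution trace: 'H' (try body) → 'N' (finally) → 'X' (outer except StopIteration) → 'E' (after the try/except). Output: HNXE

Answer: HNXE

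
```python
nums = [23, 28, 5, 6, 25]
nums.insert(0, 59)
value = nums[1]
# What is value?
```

Trace:
`nums = [23, 28, 5, 6, 25]` → nums = [23, 28, 5, 6, 25]
`nums.insert(0, 59)` → nums = [59, 23, 28, 5, 6, 25]
`value = nums[1]` → value = 23
So value = 23

Answer: 23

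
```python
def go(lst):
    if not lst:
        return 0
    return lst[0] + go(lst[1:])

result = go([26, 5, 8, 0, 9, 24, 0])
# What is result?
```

26 + 5 + 8 + 0 + 9 + 24 + 0 + 0 = 72

Answer: 72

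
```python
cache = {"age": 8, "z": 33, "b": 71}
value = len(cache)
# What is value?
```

Trace:
`cache = {"age": 8, "z": 33, "b": 71}` → cache = {'age': 8, 'z': 33, 'b': 71}
`value = len(cache)` → value = 3
So value = 3

Answer: 3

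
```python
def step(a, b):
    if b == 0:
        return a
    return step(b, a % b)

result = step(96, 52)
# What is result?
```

step(96, 52) -> step(52, 44) -> step(44, 8) -> step(8, 4) -> step(4, 0) -> 4

Answer: 4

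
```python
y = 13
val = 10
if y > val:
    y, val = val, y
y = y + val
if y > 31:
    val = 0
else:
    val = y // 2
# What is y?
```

Trace:
`y = 13` → y = 13
`val = 10` → val = 10
`if y > val: ...` → y > val is True → y = 10; val = 13
`y = y + val` → y = 23
`if y > 31: ...` → y > 31 is False, take else branch → val = 11
So y = 23

Answer: 23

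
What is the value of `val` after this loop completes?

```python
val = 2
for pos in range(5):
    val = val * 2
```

Multiply by 2, 5 times: 2 * 2^5 = 64
`val` takes the values: 2 → 4 → 8 → 16 → 32 → 64

Answer: 64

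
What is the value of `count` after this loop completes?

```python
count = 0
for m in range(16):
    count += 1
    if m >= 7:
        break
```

Loop breaks when m reaches 7, count is 8
`count` takes the values: 0 → 1 → 2 → 3 → 4 → 5 → 6 → 7 → 8

Answer: 8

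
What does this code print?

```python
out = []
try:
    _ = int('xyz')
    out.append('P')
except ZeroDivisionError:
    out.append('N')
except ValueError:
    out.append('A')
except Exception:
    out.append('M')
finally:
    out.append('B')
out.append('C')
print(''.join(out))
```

Execution trace: 'A' (except ValueError) → 'B' (finally) → 'C' (after the try/except). Output: ABC

Answer: ABC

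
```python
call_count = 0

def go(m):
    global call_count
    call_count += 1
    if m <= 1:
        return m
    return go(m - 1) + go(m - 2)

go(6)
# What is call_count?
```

Calls(m) = 1 + Calls(m-1) + Calls(m-2); Calls(0)=Calls(1)=1. For m=6 this gives 25.

Answer: 25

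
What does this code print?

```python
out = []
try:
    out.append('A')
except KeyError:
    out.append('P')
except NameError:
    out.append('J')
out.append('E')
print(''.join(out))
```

Execution trace: 'A' (try body, no exception) → 'E' (after the try/except). Output: AE

Answer: AE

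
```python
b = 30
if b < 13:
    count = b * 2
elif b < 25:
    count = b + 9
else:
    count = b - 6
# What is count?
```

Trace:
`b = 30` → b = 30
`if b < 13: ...` → b < 13 is False, b < 25 is False, take else branch → count = 24
So count = 24

Answer: 24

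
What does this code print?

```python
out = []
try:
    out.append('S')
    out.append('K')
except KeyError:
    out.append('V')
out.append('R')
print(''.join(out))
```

Execution trace: 'S' (try body) → 'K' (try body, no exception) → 'R' (after the try/except). Output: SKR

Answer: SKR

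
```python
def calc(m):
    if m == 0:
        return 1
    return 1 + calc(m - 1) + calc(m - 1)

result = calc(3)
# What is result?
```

calc(m) = 1 + 2·calc(m-1), calc(0)=1. Closed form: (1+1)·2^3 - 1 = 15.

Answer: 15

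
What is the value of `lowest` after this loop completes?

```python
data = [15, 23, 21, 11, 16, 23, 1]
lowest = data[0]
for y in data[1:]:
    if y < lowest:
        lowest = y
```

Minimum of [15, 23, 21, 11, 16, 23, 1]
`lowest` takes the values: 15 → 11 → 1

Answer: 1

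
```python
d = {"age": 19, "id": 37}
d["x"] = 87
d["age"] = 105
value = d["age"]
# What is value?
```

Trace:
`d = {"age": 19, "id": 37}` → d = {'age': 19, 'id': 37}
`d["x"] = 87` → d = {'age': 19, 'id': 37, 'x': 87}
`d["age"] = 105` → d = {'age': 105, 'id': 37, 'x': 87}
`value = d["age"]` → value = 105
So value = 105

Answer: 105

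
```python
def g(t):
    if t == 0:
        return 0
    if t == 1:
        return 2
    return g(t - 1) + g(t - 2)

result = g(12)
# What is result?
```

Build up from base cases: g(0)=0, g(1)=2, g(2)=2, g(3)=4, g(4)=6, g(5)=10, g(6)=16, ..., g(12)=288

Answer: 288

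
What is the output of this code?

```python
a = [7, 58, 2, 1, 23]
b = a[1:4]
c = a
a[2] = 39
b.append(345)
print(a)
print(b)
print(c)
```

Key concept: slice vs alias.
Step by step:
`a = [7, 58, 2, 1, 23]` → a = [7, 58, 2, 1, 23]
`b = a[1:4]` → b = [58, 2, 1]
`c = a` → c = [7, 58, 2, 1, 23] (same object as a)
`a[2] = 39` → a = [7, 58, 39, 1, 23] (same object as c); c = [7, 58, 39, 1, 23] (same object as a)
`b.append(345)` → b = [58, 2, 1, 345]
`print(a)` → prints [7, 58, 39, 1, 23]
`print(b)` → prints [58, 2, 1, 345]
`print(c)` → prints [7, 58, 39, 1, 23]

Answer:
[7, 58, 39, 1, 23]
[58, 2, 1, 345]
[7, 58, 39, 1, 23]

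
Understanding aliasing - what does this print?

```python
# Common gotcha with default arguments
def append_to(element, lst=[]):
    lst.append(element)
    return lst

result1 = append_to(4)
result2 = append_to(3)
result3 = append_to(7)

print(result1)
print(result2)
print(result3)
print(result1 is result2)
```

Key concept: mutable default argument gotcha.
Step by step:
`result1 = append_to(4)` → result1 = [4]
`result2 = append_to(3)` → result1 = [4, 3] (same object as result2); result2 = [4, 3] (same object as result1)
`result3 = append_to(7)` → result1 = [4, 3, 7] (same object as result2, result3); result2 = [4, 3, 7] (same object as result1, result3); result3 = [4, 3, 7] (same object as result1, result2)
`print(result1)` → prints [4, 3, 7]
`print(result2)` → prints [4, 3, 7]
`print(result3)` → prints [4, 3, 7]
`print(result1 is result2)` → prints True

Answer:
[4, 3, 7]
[4, 3, 7]
[4, 3, 7]
True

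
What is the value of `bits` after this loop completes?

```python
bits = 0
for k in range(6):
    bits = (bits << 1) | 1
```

Build 6 consecutive 1-bits: 0b111111
`bits` takes the values: 0 → 1 → 3 → 7 → 15 → 31 → 63

Answer: 63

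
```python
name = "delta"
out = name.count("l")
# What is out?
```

Trace:
`name = "delta"` → name = 'delta'
`out = name.count("l")` → out = 1
So out = 1

Answer: 1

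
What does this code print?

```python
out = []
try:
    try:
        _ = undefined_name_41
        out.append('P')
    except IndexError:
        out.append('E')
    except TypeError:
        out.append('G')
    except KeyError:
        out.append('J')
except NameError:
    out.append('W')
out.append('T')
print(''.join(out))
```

Execution trace: 'W' (outer except NameError) → 'T' (after the try/except). Output: WT

Answer: WT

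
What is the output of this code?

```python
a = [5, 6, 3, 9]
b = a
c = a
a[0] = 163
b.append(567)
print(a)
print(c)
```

Key concept: multiple aliases.
Step by step:
`a = [5, 6, 3, 9]` → a = [5, 6, 3, 9]
`b = a` → b = [5, 6, 3, 9] (same object as a)
`c = a` → c = [5, 6, 3, 9] (same object as a, b)
`a[0] = 163` → a = [163, 6, 3, 9] (same object as b, c); b = [163, 6, 3, 9] (same object as a, c); c = [163, 6, 3, 9] (same object as a, b)
`b.append(567)` → a = [163, 6, 3, 9, 567] (same object as b, c); b = [163, 6, 3, 9, 567] (same object as a, c); c = [163, 6, 3, 9, 567] (same object as a, b)
`print(a)` → prints [163, 6, 3, 9, 567]
`print(c)` → prints [163, 6, 3, 9, 567]

Answer:
[163, 6, 3, 9, 567]
[163, 6, 3, 9, 567]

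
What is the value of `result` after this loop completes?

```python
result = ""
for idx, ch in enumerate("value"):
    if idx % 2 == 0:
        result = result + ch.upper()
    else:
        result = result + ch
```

Uppercase even positions in 'value'
`result` takes the values: "" → "V" → "Va" → "VaL" → "VaLu" → "VaLuE"

Answer: "VaLuE"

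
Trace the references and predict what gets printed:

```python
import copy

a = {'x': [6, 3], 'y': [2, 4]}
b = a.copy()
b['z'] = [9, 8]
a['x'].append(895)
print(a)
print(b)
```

Key concept: shallow copy of dict with mutable values.
Step by step:
`a = {'x': [6, 3], 'y': [2, 4]}` → a = {'x': [6, 3], 'y': [2, 4]}
`b = a.copy()` → b = {'x': [6, 3], 'y': [2, 4]}
`b['z'] = [9, 8]` → b = {'x': [6, 3], 'y': [2, 4], 'z': [9, 8]}
`a['x'].append(895)` → a = {'x': [6, 3, 895], 'y': [2, 4]}; b = {'x': [6, 3, 895], 'y': [2, 4], 'z': [9, 8]}
`print(a)` → prints {'x': [6, 3, 895], 'y': [2, 4]}
`print(b)` → prints {'x': [6, 3, 895], 'y': [2, 4], 'z': [9, 8]}

Answer:
{'x': [6, 3, 895], 'y': [2, 4]}
{'x': [6, 3, 895], 'y': [2, 4], 'z': [9, 8]}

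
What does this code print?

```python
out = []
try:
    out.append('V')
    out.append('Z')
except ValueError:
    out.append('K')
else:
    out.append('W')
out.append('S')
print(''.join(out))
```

Execution trace: 'V' (try body) → 'Z' (try body, no exception) → 'W' (else) → 'S' (after the try/except). Output: VZWS

Answer: VZWS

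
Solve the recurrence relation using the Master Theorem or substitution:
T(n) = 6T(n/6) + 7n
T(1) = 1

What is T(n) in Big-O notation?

By Master Theorem: a=6, b=6, f(n)=7n. Since log_6(6) = 1 and f(n) = Θ(n^1), Case 2 applies. T(n) = O(n log n).

Answer: O(n log n)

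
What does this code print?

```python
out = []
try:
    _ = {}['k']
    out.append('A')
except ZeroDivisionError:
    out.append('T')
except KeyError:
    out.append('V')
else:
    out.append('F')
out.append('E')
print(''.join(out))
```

Execution trace: 'V' (except KeyError) → 'E' (after the try/except). Output: VE

Answer: VE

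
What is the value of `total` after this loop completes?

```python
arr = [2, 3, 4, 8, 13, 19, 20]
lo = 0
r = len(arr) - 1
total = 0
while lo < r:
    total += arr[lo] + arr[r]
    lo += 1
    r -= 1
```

Sum of pairs from ends
`total` takes the values: 0 → 22 → 44 → 61

Answer: 61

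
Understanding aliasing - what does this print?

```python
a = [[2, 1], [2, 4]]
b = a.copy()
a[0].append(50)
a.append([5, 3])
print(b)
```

Key concept: shallow copy with nested lists.
Step by step:
`a = [[2, 1], [2, 4]]` → a = [[2, 1], [2, 4]]
`b = a.copy()` → b = [[2, 1], [2, 4]]
`a[0].append(50)` → a = [[2, 1, 50], [2, 4]]; b = [[2, 1, 50], [2, 4]]
`a.append([5, 3])` → a = [[2, 1, 50], [2, 4], [5, 3]]
`print(b)` → prints [[2, 1, 50], [2, 4]]

Answer: [[2, 1, 50], [2, 4]]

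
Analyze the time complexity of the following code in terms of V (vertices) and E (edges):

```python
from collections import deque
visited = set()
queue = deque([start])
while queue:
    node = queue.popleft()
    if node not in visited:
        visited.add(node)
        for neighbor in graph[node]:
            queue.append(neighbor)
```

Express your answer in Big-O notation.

This is Breadth-first search on a graph. Time complexity: O(V + E).

Answer: O(V + E)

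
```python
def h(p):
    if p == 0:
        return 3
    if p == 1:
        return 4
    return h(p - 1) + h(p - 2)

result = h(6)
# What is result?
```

Build up from base cases: h(0)=3, h(1)=4, h(2)=7, h(3)=11, h(4)=18, h(5)=29, h(6)=47

Answer: 47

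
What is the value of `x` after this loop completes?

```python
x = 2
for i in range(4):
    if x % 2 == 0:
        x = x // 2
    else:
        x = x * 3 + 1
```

Collatz-style transformation from 2
`x` takes the values: 2 → 1 → 4 → 2 → 1

Answer: 1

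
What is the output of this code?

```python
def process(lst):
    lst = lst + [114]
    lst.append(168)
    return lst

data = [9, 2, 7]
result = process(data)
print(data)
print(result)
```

Key concept: rebinding parameter vs mutation.
Step by step:
`data = [9, 2, 7]` → data = [9, 2, 7]
`result = process(data)` → result = [9, 2, 7, 114, 168]
`print(data)` → prints [9, 2, 7]
`print(result)` → prints [9, 2, 7, 114, 168]

Answer:
[9, 2, 7]
[9, 2, 7, 114, 168]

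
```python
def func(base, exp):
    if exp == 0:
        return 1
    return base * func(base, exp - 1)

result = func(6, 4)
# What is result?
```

func(6, 4) = 6 * 6 * 6 * 6 = 1296

Answer: 1296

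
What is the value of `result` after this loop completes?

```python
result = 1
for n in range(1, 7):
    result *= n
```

6! = 720
`result` takes the values: 1 → 2 → 6 → 24 → 120 → 720

Answer: 720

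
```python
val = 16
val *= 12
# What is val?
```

Trace:
`val = 16` → val = 16
`val *= 12` → val = 192
So val = 192

Answer: 192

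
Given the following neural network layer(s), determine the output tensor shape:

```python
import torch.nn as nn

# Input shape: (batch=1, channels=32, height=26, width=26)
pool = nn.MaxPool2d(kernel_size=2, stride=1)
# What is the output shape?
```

Input: (1, 32, 26, 26) -> Output: (1, 32, 25, 25)

Answer: (1, 32, 25, 25)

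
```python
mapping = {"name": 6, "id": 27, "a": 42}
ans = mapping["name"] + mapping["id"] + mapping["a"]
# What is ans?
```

Trace:
`mapping = {"name": 6, "id": 27, "a": 42}` → mapping = {'name': 6, 'id': 27, 'a': 42}
`ans = mapping["name"] + mapping["id"] + mapping["a"]` → ans = 75
So ans = 75

Answer: 75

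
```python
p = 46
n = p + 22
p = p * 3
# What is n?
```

Trace:
`p = 46` → p = 46
`n = p + 22` → n = 68
`p = p * 3` → p = 138
So n = 68

Answer: 68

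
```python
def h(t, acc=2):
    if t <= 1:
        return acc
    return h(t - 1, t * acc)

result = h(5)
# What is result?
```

Accumulator trace (n, acc): (5, 2) -> (4, 10) -> (3, 40) -> (2, 120) -> (1, 240) -> return 240

Answer: 240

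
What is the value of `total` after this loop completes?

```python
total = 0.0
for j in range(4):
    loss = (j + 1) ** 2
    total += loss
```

Sum of squared losses 1² + 2² + ... + 4²
`total` takes the values: 0.0 → 1.0 → 5.0 → 14.0 → 30.0

Answer: 30.0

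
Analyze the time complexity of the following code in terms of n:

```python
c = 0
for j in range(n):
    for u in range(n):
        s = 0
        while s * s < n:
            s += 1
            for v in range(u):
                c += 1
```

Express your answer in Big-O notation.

Each loop level contributes: n × n × √n × n. Multiplying the contributions gives O(n^3√n).

Answer: O(n^3√n)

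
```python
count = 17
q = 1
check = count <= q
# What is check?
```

Trace:
`count = 17` → count = 17
`q = 1` → q = 1
`check = count <= q` → check = False
So check = False

Answer: False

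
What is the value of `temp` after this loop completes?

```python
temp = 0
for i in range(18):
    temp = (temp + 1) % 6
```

Increment mod 6, 18 times = 0
`temp` takes the values: 0 → 1 → 2 → 3 → 4 → 5 → 0 → 1 → 2 → 3 → 4 → 5 → 0 → 1 → 2 → 3 → 4 → 5 → 0

Answer: 0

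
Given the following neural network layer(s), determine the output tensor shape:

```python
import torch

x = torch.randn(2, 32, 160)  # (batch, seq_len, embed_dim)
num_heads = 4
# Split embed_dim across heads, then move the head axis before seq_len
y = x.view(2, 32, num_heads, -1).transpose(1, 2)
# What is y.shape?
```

Input: (2, 32, 160) -> head_dim = 160 // 4 = 40; after view: (2, 32, 4, 40) -> after transpose(1, 2): (2, 4, 32, 40) -> Output: (2, 4, 32, 40)

Answer: (2, 4, 32, 40)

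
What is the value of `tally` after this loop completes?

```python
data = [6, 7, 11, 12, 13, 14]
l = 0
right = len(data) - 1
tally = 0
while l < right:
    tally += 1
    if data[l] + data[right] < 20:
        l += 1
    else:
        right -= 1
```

Steps to find pair summing to 20
`tally` takes the values: 0 → 1 → 2 → 3 → 4 → 5

Answer: 5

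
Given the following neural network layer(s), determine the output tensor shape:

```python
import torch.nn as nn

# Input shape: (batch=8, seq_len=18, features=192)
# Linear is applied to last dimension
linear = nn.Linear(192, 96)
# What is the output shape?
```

Input: (8, 18, 192) -> Output: (8, 18, 96)

Answer: (8, 18, 96)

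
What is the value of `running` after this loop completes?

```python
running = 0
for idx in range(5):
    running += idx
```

Sum of 0 to 4 = 10
`running` takes the values: 0 → 1 → 3 → 6 → 10

Answer: 10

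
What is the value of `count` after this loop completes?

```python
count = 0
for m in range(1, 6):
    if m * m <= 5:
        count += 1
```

Count numbers where m² ≤ 5
`count` takes the values: 0 → 1 → 2

Answer: 2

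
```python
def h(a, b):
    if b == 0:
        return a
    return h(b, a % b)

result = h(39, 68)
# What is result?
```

h(39, 68) -> h(68, 39) -> h(39, 29) -> h(29, 10) -> h(10, 9) -> h(9, 1) -> h(1, 0) -> 1

Answer: 1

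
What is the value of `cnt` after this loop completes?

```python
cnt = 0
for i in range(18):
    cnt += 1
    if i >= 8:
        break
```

Loop breaks when i reaches 8, cnt is 9
`cnt` takes the values: 0 → 1 → 2 → 3 → 4 → 5 → 6 → 7 → 8 → 9

Answer: 9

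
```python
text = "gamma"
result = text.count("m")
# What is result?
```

Trace:
`text = "gamma"` → text = 'gamma'
`result = text.count("m")` → result = 2
So result = 2

Answer: 2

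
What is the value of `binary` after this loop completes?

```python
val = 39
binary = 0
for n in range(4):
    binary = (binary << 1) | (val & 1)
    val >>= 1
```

Reverse lowest 4 bits of 39
`binary` takes the values: 0 → 1 → 3 → 7 → 14

Answer: 14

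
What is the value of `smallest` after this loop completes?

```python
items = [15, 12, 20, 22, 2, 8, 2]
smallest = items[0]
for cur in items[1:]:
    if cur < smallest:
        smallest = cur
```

Minimum of [15, 12, 20, 22, 2, 8, 2]
`smallest` takes the values: 15 → 12 → 2

Answer: 2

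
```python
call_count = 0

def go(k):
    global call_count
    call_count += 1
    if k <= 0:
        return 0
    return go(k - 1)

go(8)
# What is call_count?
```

Linear recursion stepping by 1: 9 calls from k=8 down to ≤0.

Answer: 9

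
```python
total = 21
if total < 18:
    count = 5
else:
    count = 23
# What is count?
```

Trace:
`total = 21` → total = 21
`if total < 18: ...` → total < 18 is False, take else branch → count = 23
So count = 23

Answer: 23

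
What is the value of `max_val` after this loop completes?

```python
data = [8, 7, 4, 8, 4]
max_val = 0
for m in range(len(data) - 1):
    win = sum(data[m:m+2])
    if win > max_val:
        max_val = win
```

Max sum of 2-element window in [8, 7, 4, 8, 4]
`max_val` takes the values: 0 → 15

Answer: 15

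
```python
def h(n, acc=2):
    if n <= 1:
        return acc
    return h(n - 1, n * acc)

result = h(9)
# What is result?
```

Accumulator trace (n, acc): (9, 2) -> (8, 18) -> (7, 144) -> (6, 1008) -> (5, 6048) -> (4, 30240) -> (3, 120960) -> (2, 362880) -> (1, 725760) -> return 725760

Answer: 725760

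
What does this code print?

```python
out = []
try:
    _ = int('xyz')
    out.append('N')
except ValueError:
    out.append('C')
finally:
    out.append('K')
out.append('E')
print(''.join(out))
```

Execution trace: 'C' (except ValueError) → 'K' (finally) → 'E' (after the try/except). Output: CKE

Answer: CKE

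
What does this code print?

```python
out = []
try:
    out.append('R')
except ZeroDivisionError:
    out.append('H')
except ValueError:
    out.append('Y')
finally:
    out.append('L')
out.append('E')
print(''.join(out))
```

Execution trace: 'R' (try body, no exception) → 'L' (finally) → 'E' (after the try/except). Output: RLE

Answer: RLE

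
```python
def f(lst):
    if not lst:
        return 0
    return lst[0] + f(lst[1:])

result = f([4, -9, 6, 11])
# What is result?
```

4 + (-9) + 6 + 11 + 0 = 12

Answer: 12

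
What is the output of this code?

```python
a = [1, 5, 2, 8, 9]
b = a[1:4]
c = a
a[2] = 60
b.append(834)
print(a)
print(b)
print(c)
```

Key concept: slice vs alias.
Step by step:
`a = [1, 5, 2, 8, 9]` → a = [1, 5, 2, 8, 9]
`b = a[1:4]` → b = [5, 2, 8]
`c = a` → c = [1, 5, 2, 8, 9] (same object as a)
`a[2] = 60` → a = [1, 5, 60, 8, 9] (same object as c); c = [1, 5, 60, 8, 9] (same object as a)
`b.append(834)` → b = [5, 2, 8, 834]
`print(a)` → prints [1, 5, 60, 8, 9]
`print(b)` → prints [5, 2, 8, 834]
`print(c)` → prints [1, 5, 60, 8, 9]

Answer:
[1, 5, 60, 8, 9]
[5, 2, 8, 834]
[1, 5, 60, 8, 9]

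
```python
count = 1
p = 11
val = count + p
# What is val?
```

Trace:
`count = 1` → count = 1
`p = 11` → p = 11
`val = count + p` → val = 12
So val = 12

Answer: 12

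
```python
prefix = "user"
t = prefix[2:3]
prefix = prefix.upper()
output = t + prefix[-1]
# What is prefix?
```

Trace:
`prefix = "user"` → prefix = 'user'
`t = prefix[2:3]` → t = 'e'
`prefix = prefix.upper()` → prefix = 'USER'
`output = t + prefix[-1]` → output = 'eR'
So prefix = 'USER'

Answer: 'USER'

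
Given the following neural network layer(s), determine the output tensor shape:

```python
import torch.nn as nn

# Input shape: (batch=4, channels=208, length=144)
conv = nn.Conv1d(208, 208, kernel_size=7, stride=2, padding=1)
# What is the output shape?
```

Input: (4, 208, 144) -> Output: (4, 208, 70)

Answer: (4, 208, 70)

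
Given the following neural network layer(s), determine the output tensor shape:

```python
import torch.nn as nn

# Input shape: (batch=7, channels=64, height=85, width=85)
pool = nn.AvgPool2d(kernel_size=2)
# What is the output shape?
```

Input: (7, 64, 85, 85) -> Output: (7, 64, 42, 42)

Answer: (7, 64, 42, 42)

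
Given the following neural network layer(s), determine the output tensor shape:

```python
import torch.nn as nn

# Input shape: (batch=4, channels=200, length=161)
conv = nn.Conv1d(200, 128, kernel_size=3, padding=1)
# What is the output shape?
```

Input: (4, 200, 161) -> Output: (4, 128, 161)

Answer: (4, 128, 161)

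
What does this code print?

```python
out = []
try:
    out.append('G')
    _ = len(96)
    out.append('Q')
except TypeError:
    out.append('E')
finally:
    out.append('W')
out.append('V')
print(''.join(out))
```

Execution trace: 'G' (try body) → 'E' (except TypeError) → 'W' (finally) → 'V' (after the try/except). Output: GEWV

Answer: GEWV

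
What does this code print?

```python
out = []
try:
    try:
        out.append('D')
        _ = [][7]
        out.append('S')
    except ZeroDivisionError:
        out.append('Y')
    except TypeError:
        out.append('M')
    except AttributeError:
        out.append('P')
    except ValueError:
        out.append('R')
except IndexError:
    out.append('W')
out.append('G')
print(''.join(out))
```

Execution trace: 'D' (try body) → 'W' (outer except IndexError) → 'G' (after the try/except). Output: DWG

Answer: DWG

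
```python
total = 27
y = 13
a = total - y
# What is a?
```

Trace:
`total = 27` → total = 27
`y = 13` → y = 13
`a = total - y` → a = 14
So a = 14

Answer: 14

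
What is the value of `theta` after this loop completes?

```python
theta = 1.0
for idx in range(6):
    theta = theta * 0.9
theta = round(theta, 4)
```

Exponential decay: 1.0 * 0.9^6
`theta` takes the values: 1.0 → 0.9 → 0.81 → 0.729 → 0.6561 → 0.59049 → 0.531441 → 0.5314

Answer: 0.5314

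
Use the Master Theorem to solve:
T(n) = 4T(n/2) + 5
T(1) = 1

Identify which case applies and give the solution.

a=4, b=2, f(n)=5. log_2(4) = 2. Since c=0 < 2, Case 1 applies: T(n) = Θ(n^log_b(a)) = O(n^2).

Answer: O(n^2) - Case 1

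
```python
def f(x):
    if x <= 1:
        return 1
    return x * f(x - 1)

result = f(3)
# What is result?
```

f(3) = 3 * 2 * 1 = 6

Answer: 6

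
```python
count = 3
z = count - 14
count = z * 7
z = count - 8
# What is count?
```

Trace:
`count = 3` → count = 3
`z = count - 14` → z = -11
`count = z * 7` → count = -77
`z = count - 8` → z = -85
So count = -77

Answer: -77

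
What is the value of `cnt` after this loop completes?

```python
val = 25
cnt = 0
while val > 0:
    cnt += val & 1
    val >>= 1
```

Count set bits in 25 (binary: 0b11001)
`cnt` takes the values: 0 → 1 → 2 → 3

Answer: 3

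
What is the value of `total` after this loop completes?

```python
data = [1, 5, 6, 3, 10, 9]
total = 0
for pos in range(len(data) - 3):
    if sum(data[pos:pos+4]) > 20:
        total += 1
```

Count windows with sum > 20
`total` takes the values: 0 → 1 → 2

Answer: 2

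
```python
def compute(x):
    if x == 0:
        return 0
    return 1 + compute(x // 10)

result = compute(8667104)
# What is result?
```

Count of digits of 8667104: 7

Answer: 7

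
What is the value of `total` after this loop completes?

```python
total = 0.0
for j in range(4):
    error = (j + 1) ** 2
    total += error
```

Sum of squared losses 1² + 2² + ... + 4²
`total` takes the values: 0.0 → 1.0 → 5.0 → 14.0 → 30.0

Answer: 30.0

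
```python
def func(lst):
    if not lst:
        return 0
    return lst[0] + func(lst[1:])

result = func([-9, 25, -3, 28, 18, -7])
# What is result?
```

(-9) + 25 + (-3) + 28 + 18 + (-7) + 0 = 52

Answer: 52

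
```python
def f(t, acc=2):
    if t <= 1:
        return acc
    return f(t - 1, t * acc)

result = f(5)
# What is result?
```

Accumulator trace (n, acc): (5, 2) -> (4, 10) -> (3, 40) -> (2, 120) -> (1, 240) -> return 240

Answer: 240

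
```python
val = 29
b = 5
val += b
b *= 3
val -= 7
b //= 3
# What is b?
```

Trace:
`val = 29` → val = 29
`b = 5` → b = 5
`val += b` → val = 34
`b *= 3` → b = 15
`val -= 7` → val = 27
`b //= 3` → b = 5
So b = 5

Answer: 5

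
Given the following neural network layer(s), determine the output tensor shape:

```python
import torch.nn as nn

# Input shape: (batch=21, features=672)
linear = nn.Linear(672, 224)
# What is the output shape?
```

Input: (21, 672) -> Output: (21, 224)

Answer: (21, 224)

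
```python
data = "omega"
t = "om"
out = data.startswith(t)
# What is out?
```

Trace:
`data = "omega"` → data = 'omega'
`t = "om"` → t = 'om'
`out = data.startswith(t)` → out = True
So out = True

Answer: True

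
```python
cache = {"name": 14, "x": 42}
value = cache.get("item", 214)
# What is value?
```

Trace:
`cache = {"name": 14, "x": 42}` → cache = {'name': 14, 'x': 42}
`value = cache.get("item", 214)` → value = 214
So value = 214

Answer: 214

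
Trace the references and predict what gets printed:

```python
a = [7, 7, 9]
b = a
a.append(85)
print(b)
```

Key concept: basic list aliasing.
Step by step:
`a = [7, 7, 9]` → a = [7, 7, 9]
`b = a` → b = [7, 7, 9] (same object as a)
`a.append(85)` → a = [7, 7, 9, 85] (same object as b); b = [7, 7, 9, 85] (same object as a)
`print(b)` → prints [7, 7, 9, 85]

Answer: [7, 7, 9, 85]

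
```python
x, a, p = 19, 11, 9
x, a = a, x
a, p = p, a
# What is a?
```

Trace:
`x, a, p = 19, 11, 9` → x = 19; a = 11; p = 9
`x, a = a, x` → x = 11; a = 19
`a, p = p, a` → a = 9; p = 19
So a = 9

Answer: 9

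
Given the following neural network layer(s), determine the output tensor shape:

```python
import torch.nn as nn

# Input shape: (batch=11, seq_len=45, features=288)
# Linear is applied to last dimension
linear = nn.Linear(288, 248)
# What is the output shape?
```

Input: (11, 45, 288) -> Output: (11, 45, 248)

Answer: (11, 45, 248)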